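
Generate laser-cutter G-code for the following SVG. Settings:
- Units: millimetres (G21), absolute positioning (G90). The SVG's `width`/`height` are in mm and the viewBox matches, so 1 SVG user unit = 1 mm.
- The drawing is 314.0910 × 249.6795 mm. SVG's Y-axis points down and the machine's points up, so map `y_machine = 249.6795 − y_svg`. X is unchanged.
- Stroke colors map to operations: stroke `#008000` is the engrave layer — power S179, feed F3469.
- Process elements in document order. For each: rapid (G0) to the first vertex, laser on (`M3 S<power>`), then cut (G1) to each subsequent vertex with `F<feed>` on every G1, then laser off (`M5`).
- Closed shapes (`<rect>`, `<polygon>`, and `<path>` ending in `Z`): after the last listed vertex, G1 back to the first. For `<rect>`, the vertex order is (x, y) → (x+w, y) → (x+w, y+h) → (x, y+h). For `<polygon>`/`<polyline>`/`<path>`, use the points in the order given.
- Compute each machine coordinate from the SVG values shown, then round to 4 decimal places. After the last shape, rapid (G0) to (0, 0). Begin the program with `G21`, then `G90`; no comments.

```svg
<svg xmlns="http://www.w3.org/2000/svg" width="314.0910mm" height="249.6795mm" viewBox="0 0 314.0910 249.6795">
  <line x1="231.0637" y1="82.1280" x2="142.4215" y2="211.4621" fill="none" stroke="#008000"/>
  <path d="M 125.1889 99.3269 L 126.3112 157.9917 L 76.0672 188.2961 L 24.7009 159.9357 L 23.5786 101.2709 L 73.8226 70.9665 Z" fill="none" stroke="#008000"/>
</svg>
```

G21
G90
G0 X231.0637 Y167.5515
M3 S179
G1 X142.4215 Y38.2174 F3469
M5
G0 X125.1889 Y150.3526
M3 S179
G1 X126.3112 Y91.6878 F3469
G1 X76.0672 Y61.3834 F3469
G1 X24.7009 Y89.7438 F3469
G1 X23.5786 Y148.4086 F3469
G1 X73.8226 Y178.7130 F3469
G1 X125.1889 Y150.3526 F3469
M5
G0 X0.0000 Y0.0000

viewBox `0 0 314.0910 249.6795` with mm width/height → 1 unit = 1 mm. Flip: y_m = 249.6795 − y_svg.

**Shape 1** — `<line>` line segment, stroke `#008000` → engrave (S179, F3469). Machine vertices: (231.0637,167.5515) → (142.4215,38.2174). Open path.

**Shape 2** — `<path>` regular polygon, stroke `#008000` → engrave (S179, F3469). Machine vertices: (125.1889,150.3526) → (126.3112,91.6878) → (76.0672,61.3834) → (24.7009,89.7438) → (23.5786,148.4086) → (73.8226,178.7130) → (125.1889,150.3526). Closed: final G1 returns to the first vertex.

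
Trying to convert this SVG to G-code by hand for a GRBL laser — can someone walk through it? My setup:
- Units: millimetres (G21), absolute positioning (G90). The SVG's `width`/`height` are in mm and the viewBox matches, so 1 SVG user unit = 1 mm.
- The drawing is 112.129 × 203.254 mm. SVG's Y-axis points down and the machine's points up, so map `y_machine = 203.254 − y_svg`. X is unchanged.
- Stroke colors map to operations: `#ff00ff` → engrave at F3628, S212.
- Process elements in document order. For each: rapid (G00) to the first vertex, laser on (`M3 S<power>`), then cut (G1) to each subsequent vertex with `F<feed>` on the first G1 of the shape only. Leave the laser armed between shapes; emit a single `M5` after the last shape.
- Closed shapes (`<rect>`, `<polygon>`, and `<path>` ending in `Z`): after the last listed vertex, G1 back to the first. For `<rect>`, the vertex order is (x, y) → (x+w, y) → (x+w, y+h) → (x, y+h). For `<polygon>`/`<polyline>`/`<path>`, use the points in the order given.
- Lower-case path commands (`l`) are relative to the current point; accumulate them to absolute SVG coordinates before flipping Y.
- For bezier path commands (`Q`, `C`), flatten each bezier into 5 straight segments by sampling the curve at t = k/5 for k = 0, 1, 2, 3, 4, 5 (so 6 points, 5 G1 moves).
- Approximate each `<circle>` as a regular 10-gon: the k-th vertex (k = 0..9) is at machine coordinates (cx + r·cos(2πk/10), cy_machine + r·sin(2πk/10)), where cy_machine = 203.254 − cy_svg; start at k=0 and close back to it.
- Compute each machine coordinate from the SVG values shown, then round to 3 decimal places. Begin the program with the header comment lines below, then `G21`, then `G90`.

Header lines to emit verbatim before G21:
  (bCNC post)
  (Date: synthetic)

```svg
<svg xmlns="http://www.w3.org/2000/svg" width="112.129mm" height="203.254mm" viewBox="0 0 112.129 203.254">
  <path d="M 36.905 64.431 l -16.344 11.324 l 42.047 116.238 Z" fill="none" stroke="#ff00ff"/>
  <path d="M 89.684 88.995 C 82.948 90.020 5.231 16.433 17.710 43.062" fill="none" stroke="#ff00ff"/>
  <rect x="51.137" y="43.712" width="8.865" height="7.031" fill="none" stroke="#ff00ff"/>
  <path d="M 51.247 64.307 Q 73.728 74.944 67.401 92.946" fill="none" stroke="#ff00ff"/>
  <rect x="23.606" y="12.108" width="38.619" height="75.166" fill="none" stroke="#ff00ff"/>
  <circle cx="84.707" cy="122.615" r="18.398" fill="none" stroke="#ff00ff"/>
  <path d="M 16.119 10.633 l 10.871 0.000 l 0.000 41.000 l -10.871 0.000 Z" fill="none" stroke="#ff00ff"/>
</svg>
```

(bCNC post)
(Date: synthetic)
G21
G90
G00 X36.905 Y138.823
M3 S212
G1 X20.561 Y127.499 F3628
G1 X62.608 Y11.261
G1 X36.905 Y138.823
G00 X89.684 Y114.259
M3 S212
G1 X78.414 Y121.199 F3628
G1 X57.845 Y137.654
G1 X35.714 Y155.232
G1 X19.757 Y165.542
G1 X17.710 Y160.192
G00 X51.137 Y159.542
M3 S212
G1 X60.002 Y159.542 F3628
G1 X60.002 Y152.511
G1 X51.137 Y152.511
G1 X51.137 Y159.542
G00 X51.247 Y138.947
M3 S212
G1 X59.087 Y134.398 F3628
G1 X64.623 Y129.259
G1 X67.853 Y123.531
G1 X68.779 Y117.214
G1 X67.401 Y110.308
G00 X23.606 Y191.146
M3 S212
G1 X62.225 Y191.146 F3628
G1 X62.225 Y115.980
G1 X23.606 Y115.980
G1 X23.606 Y191.146
G00 X103.105 Y80.639
M3 S212
G1 X99.591 Y91.453 F3628
G1 X90.392 Y98.137
G1 X79.022 Y98.137
G1 X69.823 Y91.453
G1 X66.309 Y80.639
G1 X69.823 Y69.825
G1 X79.022 Y63.141
G1 X90.392 Y63.141
G1 X99.591 Y69.825
G1 X103.105 Y80.639
G00 X16.119 Y192.621
M3 S212
G1 X26.990 Y192.621 F3628
G1 X26.990 Y151.621
G1 X16.119 Y151.621
G1 X16.119 Y192.621
M5

viewBox `0 0 112.129 203.254` with mm width/height → 1 unit = 1 mm. Flip: y_m = 203.254 − y_svg.

**Shape 1** — `<path>` closed polygon, stroke `#ff00ff` → engrave (S212, F3628). Machine vertices: (36.905,138.823) → (20.561,127.499) → (62.608,11.261) → (36.905,138.823). Closed: final G1 returns to the first vertex.

**Shape 2** — `<path>` cubic bezier, stroke `#ff00ff` → engrave (S212, F3628). Control points (SVG): P0=(89.684,88.995), P1=(82.948,90.020), P2=(5.231,16.433), P3=(17.710,43.062); sampled at t=k/5. Machine vertices: (89.684,114.259) → (78.414,121.199) → (57.845,137.654) → (35.714,155.232) → (19.757,165.542) → (17.710,160.192). Open path.

**Shape 3** — `<rect>` rectangle, stroke `#ff00ff` → engrave (S212, F3628). Machine vertices: (51.137,159.542) → (60.002,159.542) → (60.002,152.511) → (51.137,152.511) → (51.137,159.542). Closed: final G1 returns to the first vertex.

**Shape 4** — `<path>` quadratic bezier, stroke `#ff00ff` → engrave (S212, F3628). Control points (SVG): P0=(51.247,64.307), P1=(73.728,74.944), P2=(67.401,92.946); sampled at t=k/5. Machine vertices: (51.247,138.947) → (59.087,134.398) → (64.623,129.259) → (67.853,123.531) → (68.779,117.214) → (67.401,110.308). Open path.

**Shape 5** — `<rect>` rectangle, stroke `#ff00ff` → engrave (S212, F3628). Machine vertices: (23.606,191.146) → (62.225,191.146) → (62.225,115.980) → (23.606,115.980) → (23.606,191.146). Closed: final G1 returns to the first vertex.

**Shape 6** — `<circle>` circle, stroke `#ff00ff` → engrave (S212, F3628). Machine vertices: (103.105,80.639) → (99.591,91.453) → (90.392,98.137) → (79.022,98.137) → (69.823,91.453) → (66.309,80.639) → (69.823,69.825) → (79.022,63.141) → (90.392,63.141) → (99.591,69.825) → (103.105,80.639). Closed: final G1 returns to the first vertex.

**Shape 7** — `<path>` rectangle, stroke `#ff00ff` → engrave (S212, F3628). Machine vertices: (16.119,192.621) → (26.990,192.621) → (26.990,151.621) → (16.119,151.621) → (16.119,192.621). Closed: final G1 returns to the first vertex.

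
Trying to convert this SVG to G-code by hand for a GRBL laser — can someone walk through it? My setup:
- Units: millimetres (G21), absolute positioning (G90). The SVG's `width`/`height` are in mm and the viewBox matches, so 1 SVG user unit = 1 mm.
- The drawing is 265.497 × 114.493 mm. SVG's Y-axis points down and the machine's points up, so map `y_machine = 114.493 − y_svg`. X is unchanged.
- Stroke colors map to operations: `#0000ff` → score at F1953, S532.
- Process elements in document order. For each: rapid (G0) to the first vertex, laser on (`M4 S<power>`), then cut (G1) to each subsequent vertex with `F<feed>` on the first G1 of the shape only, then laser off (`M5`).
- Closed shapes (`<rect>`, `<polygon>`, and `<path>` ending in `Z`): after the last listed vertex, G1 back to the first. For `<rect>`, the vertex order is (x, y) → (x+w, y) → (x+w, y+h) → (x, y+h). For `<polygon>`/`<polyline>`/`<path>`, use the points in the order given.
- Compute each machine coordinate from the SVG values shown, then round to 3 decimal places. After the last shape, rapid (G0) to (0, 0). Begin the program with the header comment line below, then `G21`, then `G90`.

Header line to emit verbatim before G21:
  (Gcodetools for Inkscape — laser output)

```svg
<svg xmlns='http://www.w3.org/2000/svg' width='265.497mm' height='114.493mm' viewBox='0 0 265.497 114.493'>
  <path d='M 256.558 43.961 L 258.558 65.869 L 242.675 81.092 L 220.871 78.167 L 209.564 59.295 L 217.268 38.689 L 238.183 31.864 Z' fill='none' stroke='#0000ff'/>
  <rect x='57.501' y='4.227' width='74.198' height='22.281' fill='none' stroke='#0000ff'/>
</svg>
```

Since the viewBox matches the mm dimensions, user units are millimetres directly. The only transform is the Y-flip y_m = 114.493 − y_svg.

Shape 1 is a regular polygon drawn with `<path>`. Its stroke #0000ff means score at S532, F1953. After flipping Y the toolpath is (256.558,70.532) → (258.558,48.624) → (242.675,33.401) → (220.871,36.326) → (209.564,55.198) → (217.268,75.804) → (238.183,82.629) → (256.558,70.532), returning to the start.

Shape 2 is a rectangle drawn with `<rect>`. Its stroke #0000ff means score at S532, F1953. After flipping Y the toolpath is (57.501,110.266) → (131.699,110.266) → (131.699,87.985) → (57.501,87.985) → (57.501,110.266), returning to the start.

(Gcodetools for Inkscape — laser output)
G21
G90
G0 X256.558 Y70.532
M4 S532
G1 X258.558 Y48.624 F1953
G1 X242.675 Y33.401
G1 X220.871 Y36.326
G1 X209.564 Y55.198
G1 X217.268 Y75.804
G1 X238.183 Y82.629
G1 X256.558 Y70.532
M5
G0 X57.501 Y110.266
M4 S532
G1 X131.699 Y110.266 F1953
G1 X131.699 Y87.985
G1 X57.501 Y87.985
G1 X57.501 Y110.266
M5
G0 X0.000 Y0.000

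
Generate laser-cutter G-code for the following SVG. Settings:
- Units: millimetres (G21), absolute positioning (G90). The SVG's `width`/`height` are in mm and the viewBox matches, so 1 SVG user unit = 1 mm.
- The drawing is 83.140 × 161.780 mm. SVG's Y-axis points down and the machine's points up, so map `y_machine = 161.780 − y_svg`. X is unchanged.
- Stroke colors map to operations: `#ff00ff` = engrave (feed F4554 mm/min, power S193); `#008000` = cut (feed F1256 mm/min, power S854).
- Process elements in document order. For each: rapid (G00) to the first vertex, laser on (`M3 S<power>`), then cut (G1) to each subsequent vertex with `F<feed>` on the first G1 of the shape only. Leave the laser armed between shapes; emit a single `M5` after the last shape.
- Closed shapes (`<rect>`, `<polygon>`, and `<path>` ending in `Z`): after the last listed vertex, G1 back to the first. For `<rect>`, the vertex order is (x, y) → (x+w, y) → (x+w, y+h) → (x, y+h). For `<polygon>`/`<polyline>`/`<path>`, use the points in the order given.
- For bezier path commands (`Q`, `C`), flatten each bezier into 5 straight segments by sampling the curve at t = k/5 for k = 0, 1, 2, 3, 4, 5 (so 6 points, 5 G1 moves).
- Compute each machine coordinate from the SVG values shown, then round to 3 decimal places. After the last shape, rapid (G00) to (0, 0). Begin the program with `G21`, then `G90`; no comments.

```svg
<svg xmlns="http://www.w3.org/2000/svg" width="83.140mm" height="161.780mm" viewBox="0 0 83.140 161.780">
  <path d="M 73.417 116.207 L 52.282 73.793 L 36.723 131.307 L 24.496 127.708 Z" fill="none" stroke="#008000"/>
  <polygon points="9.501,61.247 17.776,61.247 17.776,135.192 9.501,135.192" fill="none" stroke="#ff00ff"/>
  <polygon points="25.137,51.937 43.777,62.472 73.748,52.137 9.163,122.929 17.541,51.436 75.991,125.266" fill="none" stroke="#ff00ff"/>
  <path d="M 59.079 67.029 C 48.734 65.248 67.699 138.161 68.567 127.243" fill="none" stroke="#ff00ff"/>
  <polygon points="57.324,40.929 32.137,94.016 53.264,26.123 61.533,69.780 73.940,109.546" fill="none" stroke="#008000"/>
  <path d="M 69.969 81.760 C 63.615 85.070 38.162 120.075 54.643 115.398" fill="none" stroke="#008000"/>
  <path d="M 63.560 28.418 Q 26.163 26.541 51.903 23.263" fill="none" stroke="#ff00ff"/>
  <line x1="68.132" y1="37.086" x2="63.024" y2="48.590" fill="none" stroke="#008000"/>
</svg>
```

Since the viewBox matches the mm dimensions, user units are millimetres directly. The only transform is the Y-flip y_m = 161.780 − y_svg.

Shape 1 is a closed polygon drawn with `<path>`. Its stroke #008000 means cut at S854, F1256. After flipping Y the toolpath is (73.417,45.573) → (52.282,87.987) → (36.723,30.473) → (24.496,34.072) → (73.417,45.573), returning to the start.

Shape 2 is a rectangle drawn with `<polygon>`. Its stroke #ff00ff means engrave at S193, F4554. After flipping Y the toolpath is (9.501,100.533) → (17.776,100.533) → (17.776,26.588) → (9.501,26.588) → (9.501,100.533), returning to the start.

Shape 3 is a closed polygon drawn with `<polygon>`. Its stroke #ff00ff means engrave at S193, F4554. After flipping Y the toolpath is (25.137,109.843) → (43.777,99.308) → (73.748,109.643) → (9.163,38.851) → (17.541,110.344) → (75.991,36.514) → (25.137,109.843), returning to the start.

Shape 4 is a cubic bezier drawn with `<path>`. Its stroke #ff00ff means engrave at S193, F4554. After flipping Y the toolpath is (59.079,94.751) → (56.010,88.125) → (57.700,71.181) → (61.873,51.529) → (66.254,36.778) → (68.567,34.537).

Shape 5 is a closed polygon drawn with `<polygon>`. Its stroke #008000 means cut at S854, F1256. After flipping Y the toolpath is (57.324,120.851) → (32.137,67.764) → (53.264,135.657) → (61.533,92.000) → (73.940,52.234) → (57.324,120.851), returning to the start.

Shape 6 is a cubic bezier drawn with `<path>`. Its stroke #008000 means cut at S854, F1256. After flipping Y the toolpath is (69.969,80.020) → (64.353,74.802) → (57.083,65.403) → (51.088,55.249) → (49.298,47.767) → (54.643,46.382).

Shape 7 is a quadratic bezier drawn with `<path>`. Its stroke #ff00ff means engrave at S193, F4554. After flipping Y the toolpath is (63.560,133.362) → (51.127,134.169) → (43.744,135.088) → (41.413,136.119) → (44.132,137.262) → (51.903,138.517).

Shape 8 is a line segment drawn with `<line>`. Its stroke #008000 means cut at S854, F1256. After flipping Y the toolpath is (68.132,124.694) → (63.024,113.190).

G21
G90
G00 X73.417 Y45.573
M3 S854
G1 X52.282 Y87.987 F1256
G1 X36.723 Y30.473
G1 X24.496 Y34.072
G1 X73.417 Y45.573
G00 X9.501 Y100.533
M3 S193
G1 X17.776 Y100.533 F4554
G1 X17.776 Y26.588
G1 X9.501 Y26.588
G1 X9.501 Y100.533
G00 X25.137 Y109.843
M3 S193
G1 X43.777 Y99.308 F4554
G1 X73.748 Y109.643
G1 X9.163 Y38.851
G1 X17.541 Y110.344
G1 X75.991 Y36.514
G1 X25.137 Y109.843
G00 X59.079 Y94.751
M3 S193
G1 X56.010 Y88.125 F4554
G1 X57.700 Y71.181
G1 X61.873 Y51.529
G1 X66.254 Y36.778
G1 X68.567 Y34.537
G00 X57.324 Y120.851
M3 S854
G1 X32.137 Y67.764 F1256
G1 X53.264 Y135.657
G1 X61.533 Y92.000
G1 X73.940 Y52.234
G1 X57.324 Y120.851
G00 X69.969 Y80.020
M3 S854
G1 X64.353 Y74.802 F1256
G1 X57.083 Y65.403
G1 X51.088 Y55.249
G1 X49.298 Y47.767
G1 X54.643 Y46.382
G00 X63.560 Y133.362
M3 S193
G1 X51.127 Y134.169 F4554
G1 X43.744 Y135.088
G1 X41.413 Y136.119
G1 X44.132 Y137.262
G1 X51.903 Y138.517
G00 X68.132 Y124.694
M3 S854
G1 X63.024 Y113.190 F1256
M5
G00 X0.000 Y0.000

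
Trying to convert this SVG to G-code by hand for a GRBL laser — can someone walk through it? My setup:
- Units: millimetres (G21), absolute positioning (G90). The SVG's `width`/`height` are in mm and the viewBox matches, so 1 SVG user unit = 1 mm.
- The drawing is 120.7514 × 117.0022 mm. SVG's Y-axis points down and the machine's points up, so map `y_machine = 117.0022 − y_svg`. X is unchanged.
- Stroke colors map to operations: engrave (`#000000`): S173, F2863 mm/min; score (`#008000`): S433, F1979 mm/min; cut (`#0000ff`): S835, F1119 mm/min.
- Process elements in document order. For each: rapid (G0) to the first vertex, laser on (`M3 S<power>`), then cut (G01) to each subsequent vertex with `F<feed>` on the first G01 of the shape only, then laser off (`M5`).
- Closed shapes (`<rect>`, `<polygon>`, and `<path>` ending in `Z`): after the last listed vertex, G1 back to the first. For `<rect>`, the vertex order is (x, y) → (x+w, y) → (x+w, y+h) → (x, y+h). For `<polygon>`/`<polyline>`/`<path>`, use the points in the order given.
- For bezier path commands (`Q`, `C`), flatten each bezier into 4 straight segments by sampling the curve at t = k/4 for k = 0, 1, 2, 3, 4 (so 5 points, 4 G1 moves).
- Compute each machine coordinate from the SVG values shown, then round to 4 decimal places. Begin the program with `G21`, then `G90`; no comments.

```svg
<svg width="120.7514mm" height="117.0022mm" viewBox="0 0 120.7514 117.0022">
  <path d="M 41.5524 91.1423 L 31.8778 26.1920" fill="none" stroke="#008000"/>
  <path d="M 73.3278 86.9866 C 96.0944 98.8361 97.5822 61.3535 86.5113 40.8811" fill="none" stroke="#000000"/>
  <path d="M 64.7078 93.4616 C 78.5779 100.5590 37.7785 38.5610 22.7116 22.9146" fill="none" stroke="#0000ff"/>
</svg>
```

G21
G90
G0 X41.5524 Y25.8599
M3 S433
G01 X31.8778 Y90.8102 F1979
M5
G0 X73.3278 Y30.0156
M3 S173
G01 X86.5492 Y29.3416 F2863
G01 X92.6086 Y40.9476
G01 X92.3235 Y58.6140
G01 X86.5113 Y76.1211
M5
G0 X64.7078 Y23.5406
M3 S835
G01 X66.1161 Y29.3691 F1119
G01 X54.5611 Y50.2852
G01 X37.5803 Y75.4657
G01 X22.7116 Y94.0876
M5

Since the viewBox matches the mm dimensions, user units are millimetres directly. The only transform is the Y-flip y_m = 117.0022 − y_svg.

Shape 1 is a line segment drawn with `<path>`. Its stroke #008000 means score at S433, F1979. After flipping Y the toolpath is (41.5524,25.8599) → (31.8778,90.8102).

Shape 2 is a cubic bezier drawn with `<path>`. Its stroke #000000 means engrave at S173, F2863. After flipping Y the toolpath is (73.3278,30.0156) → (86.5492,29.3416) → (92.6086,40.9476) → (92.3235,58.6140) → (86.5113,76.1211).

Shape 3 is a cubic bezier drawn with `<path>`. Its stroke #0000ff means cut at S835, F1119. After flipping Y the toolpath is (64.7078,23.5406) → (66.1161,29.3691) → (54.5611,50.2852) → (37.5803,75.4657) → (22.7116,94.0876).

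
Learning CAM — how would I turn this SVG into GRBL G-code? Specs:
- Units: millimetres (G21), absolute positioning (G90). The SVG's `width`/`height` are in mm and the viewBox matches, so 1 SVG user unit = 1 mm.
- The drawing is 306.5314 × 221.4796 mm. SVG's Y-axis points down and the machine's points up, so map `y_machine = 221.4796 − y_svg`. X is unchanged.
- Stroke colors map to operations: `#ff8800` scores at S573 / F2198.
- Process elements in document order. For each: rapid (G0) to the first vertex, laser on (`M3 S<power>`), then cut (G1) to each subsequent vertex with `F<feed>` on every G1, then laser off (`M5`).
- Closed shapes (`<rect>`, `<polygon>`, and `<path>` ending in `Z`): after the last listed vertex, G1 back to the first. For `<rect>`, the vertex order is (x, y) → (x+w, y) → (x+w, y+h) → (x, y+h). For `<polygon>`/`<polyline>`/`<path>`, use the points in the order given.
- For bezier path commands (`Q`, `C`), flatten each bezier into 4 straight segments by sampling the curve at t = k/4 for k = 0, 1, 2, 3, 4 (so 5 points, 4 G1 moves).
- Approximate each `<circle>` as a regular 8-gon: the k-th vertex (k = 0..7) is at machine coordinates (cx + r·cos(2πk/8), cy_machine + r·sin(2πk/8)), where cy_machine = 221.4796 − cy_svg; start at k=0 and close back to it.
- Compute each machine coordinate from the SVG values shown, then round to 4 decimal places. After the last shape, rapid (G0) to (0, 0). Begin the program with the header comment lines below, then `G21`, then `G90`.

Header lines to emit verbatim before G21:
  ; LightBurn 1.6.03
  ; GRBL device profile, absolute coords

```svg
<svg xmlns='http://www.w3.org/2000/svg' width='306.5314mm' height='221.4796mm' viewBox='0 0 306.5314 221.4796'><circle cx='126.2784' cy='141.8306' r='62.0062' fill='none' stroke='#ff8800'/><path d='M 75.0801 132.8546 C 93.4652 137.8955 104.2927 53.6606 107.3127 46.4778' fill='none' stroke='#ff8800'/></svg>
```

; LightBurn 1.6.03
; GRBL device profile, absolute coords
G21
G90
G0 X188.2846 Y79.6490
M3 S573
G1 X170.1234 Y123.4940 F2198
G1 X126.2784 Y141.6552 F2198
G1 X82.4334 Y123.4940 F2198
G1 X64.2722 Y79.6490 F2198
G1 X82.4334 Y35.8040 F2198
G1 X126.2784 Y17.6428 F2198
G1 X170.1234 Y35.8040 F2198
G1 X188.2846 Y79.6490 F2198
M5
G0 X75.0801 Y88.6250
M3 S573
G1 X87.4480 Y98.9847 F2198
G1 X96.9583 Y127.2295 F2198
G1 X103.5877 Y157.7663 F2198
G1 X107.3127 Y175.0018 F2198
M5
G0 X0.0000 Y0.0000

1 u = 1 mm; y_m = 221.4796 − y.

[1] `<circle>` circle, #ff8800→score S573 F2198: (188.2846,79.6490) → (170.1234,123.4940) → (126.2784,141.6552) → (82.4334,123.4940) → (64.2722,79.6490) → (82.4334,35.8040) → (126.2784,17.6428) → (170.1234,35.8040) → (188.2846,79.6490) (closed)

[2] `<path>` cubic bezier, #ff8800→score S573 F2198: (75.0801,88.6250) → (87.4480,98.9847) → (96.9583,127.2295) → (103.5877,157.7663) → (107.3127,175.0018)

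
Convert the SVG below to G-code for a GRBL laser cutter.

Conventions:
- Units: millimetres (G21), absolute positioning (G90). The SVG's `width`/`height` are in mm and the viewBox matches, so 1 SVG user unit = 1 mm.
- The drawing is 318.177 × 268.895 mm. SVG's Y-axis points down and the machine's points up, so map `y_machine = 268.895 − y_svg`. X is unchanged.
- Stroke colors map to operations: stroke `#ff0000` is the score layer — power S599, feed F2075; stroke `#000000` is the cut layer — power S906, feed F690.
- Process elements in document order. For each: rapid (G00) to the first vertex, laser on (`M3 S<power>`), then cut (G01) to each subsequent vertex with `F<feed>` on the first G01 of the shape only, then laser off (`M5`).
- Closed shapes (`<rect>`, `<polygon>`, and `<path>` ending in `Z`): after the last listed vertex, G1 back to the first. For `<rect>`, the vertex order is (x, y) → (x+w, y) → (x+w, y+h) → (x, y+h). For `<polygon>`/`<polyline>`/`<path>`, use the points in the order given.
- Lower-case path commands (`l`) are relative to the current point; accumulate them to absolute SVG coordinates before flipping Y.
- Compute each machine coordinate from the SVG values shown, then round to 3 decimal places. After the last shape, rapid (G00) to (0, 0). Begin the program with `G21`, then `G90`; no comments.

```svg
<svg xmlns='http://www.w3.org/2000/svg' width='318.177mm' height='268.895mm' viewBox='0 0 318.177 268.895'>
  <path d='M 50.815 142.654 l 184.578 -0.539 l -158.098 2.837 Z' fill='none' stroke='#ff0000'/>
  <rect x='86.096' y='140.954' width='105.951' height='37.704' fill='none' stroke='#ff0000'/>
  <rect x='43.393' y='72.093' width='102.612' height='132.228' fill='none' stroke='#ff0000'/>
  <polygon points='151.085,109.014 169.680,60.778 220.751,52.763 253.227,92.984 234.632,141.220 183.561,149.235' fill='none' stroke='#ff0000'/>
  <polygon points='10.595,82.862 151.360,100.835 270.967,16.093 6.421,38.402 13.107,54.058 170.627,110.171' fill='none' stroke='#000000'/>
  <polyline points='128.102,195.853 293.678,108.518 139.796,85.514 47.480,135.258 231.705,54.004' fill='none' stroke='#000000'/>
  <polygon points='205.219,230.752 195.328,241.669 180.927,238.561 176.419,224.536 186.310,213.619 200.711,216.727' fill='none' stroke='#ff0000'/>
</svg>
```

1 u = 1 mm; y_m = 268.895 − y.

[1] `<path>` closed polygon, #ff0000→score S599 F2075: (50.815,126.241) → (235.393,126.780) → (77.295,123.943) → (50.815,126.241) (closed)

[2] `<rect>` rectangle, #ff0000→score S599 F2075: (86.096,127.941) → (192.047,127.941) → (192.047,90.237) → (86.096,90.237) → (86.096,127.941) (closed)

[3] `<rect>` rectangle, #ff0000→score S599 F2075: (43.393,196.802) → (146.005,196.802) → (146.005,64.574) → (43.393,64.574) → (43.393,196.802) (closed)

[4] `<polygon>` regular polygon, #ff0000→score S599 F2075: (151.085,159.881) → (169.680,208.117) → (220.751,216.132) → (253.227,175.911) → (234.632,127.675) → (183.561,119.660) → (151.085,159.881) (closed)

[5] `<polygon>` closed polygon, #000000→cut S906 F690: (10.595,186.033) → (151.360,168.060) → (270.967,252.802) → (6.421,230.493) → (13.107,214.837) → (170.627,158.724) → (10.595,186.033) (closed)

[6] `<polyline>` open polyline, #000000→cut S906 F690: (128.102,73.042) → (293.678,160.377) → (139.796,183.381) → (47.480,133.637) → (231.705,214.891)

[7] `<polygon>` regular polygon, #ff0000→score S599 F2075: (205.219,38.143) → (195.328,27.226) → (180.927,30.334) → (176.419,44.359) → (186.310,55.276) → (200.711,52.168) → (205.219,38.143) (closed)

G21
G90
G00 X50.815 Y126.241
M3 S599
G01 X235.393 Y126.780 F2075
G01 X77.295 Y123.943
G01 X50.815 Y126.241
M5
G00 X86.096 Y127.941
M3 S599
G01 X192.047 Y127.941 F2075
G01 X192.047 Y90.237
G01 X86.096 Y90.237
G01 X86.096 Y127.941
M5
G00 X43.393 Y196.802
M3 S599
G01 X146.005 Y196.802 F2075
G01 X146.005 Y64.574
G01 X43.393 Y64.574
G01 X43.393 Y196.802
M5
G00 X151.085 Y159.881
M3 S599
G01 X169.680 Y208.117 F2075
G01 X220.751 Y216.132
G01 X253.227 Y175.911
G01 X234.632 Y127.675
G01 X183.561 Y119.660
G01 X151.085 Y159.881
M5
G00 X10.595 Y186.033
M3 S906
G01 X151.360 Y168.060 F690
G01 X270.967 Y252.802
G01 X6.421 Y230.493
G01 X13.107 Y214.837
G01 X170.627 Y158.724
G01 X10.595 Y186.033
M5
G00 X128.102 Y73.042
M3 S906
G01 X293.678 Y160.377 F690
G01 X139.796 Y183.381
G01 X47.480 Y133.637
G01 X231.705 Y214.891
M5
G00 X205.219 Y38.143
M3 S599
G01 X195.328 Y27.226 F2075
G01 X180.927 Y30.334
G01 X176.419 Y44.359
G01 X186.310 Y55.276
G01 X200.711 Y52.168
G01 X205.219 Y38.143
M5
G00 X0.000 Y0.000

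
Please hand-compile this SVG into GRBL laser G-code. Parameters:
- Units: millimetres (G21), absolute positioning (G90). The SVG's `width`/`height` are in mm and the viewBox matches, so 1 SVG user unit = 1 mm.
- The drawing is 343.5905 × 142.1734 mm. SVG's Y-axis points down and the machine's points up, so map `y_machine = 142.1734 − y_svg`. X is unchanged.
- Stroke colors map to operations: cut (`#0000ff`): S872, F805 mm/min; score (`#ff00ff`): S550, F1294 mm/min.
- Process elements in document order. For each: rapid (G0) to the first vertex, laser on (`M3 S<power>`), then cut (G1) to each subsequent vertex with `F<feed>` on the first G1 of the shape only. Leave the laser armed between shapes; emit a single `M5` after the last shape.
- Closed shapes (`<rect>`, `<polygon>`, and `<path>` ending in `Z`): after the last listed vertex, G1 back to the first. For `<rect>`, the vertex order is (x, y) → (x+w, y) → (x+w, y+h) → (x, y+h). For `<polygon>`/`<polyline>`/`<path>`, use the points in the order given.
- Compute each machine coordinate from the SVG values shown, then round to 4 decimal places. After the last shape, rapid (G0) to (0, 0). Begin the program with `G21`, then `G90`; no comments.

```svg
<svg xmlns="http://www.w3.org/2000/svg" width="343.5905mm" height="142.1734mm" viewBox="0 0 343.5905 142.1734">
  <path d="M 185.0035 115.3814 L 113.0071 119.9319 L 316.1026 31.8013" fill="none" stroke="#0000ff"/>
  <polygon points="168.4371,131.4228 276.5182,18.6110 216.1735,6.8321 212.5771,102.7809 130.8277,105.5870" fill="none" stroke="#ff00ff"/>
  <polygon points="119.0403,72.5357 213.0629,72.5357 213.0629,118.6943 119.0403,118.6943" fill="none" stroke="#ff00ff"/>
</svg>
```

G21
G90
G0 X185.0035 Y26.7920
M3 S872
G1 X113.0071 Y22.2415 F805
G1 X316.1026 Y110.3721
G0 X168.4371 Y10.7506
M3 S550
G1 X276.5182 Y123.5624 F1294
G1 X216.1735 Y135.3413
G1 X212.5771 Y39.3925
G1 X130.8277 Y36.5864
G1 X168.4371 Y10.7506
G0 X119.0403 Y69.6377
M3 S550
G1 X213.0629 Y69.6377 F1294
G1 X213.0629 Y23.4791
G1 X119.0403 Y23.4791
G1 X119.0403 Y69.6377
M5
G0 X0.0000 Y0.0000

Since the viewBox matches the mm dimensions, user units are millimetres directly. The only transform is the Y-flip y_m = 142.1734 − y_svg.

Shape 1 is a open polyline drawn with `<path>`. Its stroke #0000ff means cut at S872, F805. After flipping Y the toolpath is (185.0035,26.7920) → (113.0071,22.2415) → (316.1026,110.3721).

Shape 2 is a closed polygon drawn with `<polygon>`. Its stroke #ff00ff means score at S550, F1294. After flipping Y the toolpath is (168.4371,10.7506) → (276.5182,123.5624) → (216.1735,135.3413) → (212.5771,39.3925) → (130.8277,36.5864) → (168.4371,10.7506), returning to the start.

Shape 3 is a rectangle drawn with `<polygon>`. Its stroke #ff00ff means score at S550, F1294. After flipping Y the toolpath is (119.0403,69.6377) → (213.0629,69.6377) → (213.0629,23.4791) → (119.0403,23.4791) → (119.0403,69.6377), returning to the start.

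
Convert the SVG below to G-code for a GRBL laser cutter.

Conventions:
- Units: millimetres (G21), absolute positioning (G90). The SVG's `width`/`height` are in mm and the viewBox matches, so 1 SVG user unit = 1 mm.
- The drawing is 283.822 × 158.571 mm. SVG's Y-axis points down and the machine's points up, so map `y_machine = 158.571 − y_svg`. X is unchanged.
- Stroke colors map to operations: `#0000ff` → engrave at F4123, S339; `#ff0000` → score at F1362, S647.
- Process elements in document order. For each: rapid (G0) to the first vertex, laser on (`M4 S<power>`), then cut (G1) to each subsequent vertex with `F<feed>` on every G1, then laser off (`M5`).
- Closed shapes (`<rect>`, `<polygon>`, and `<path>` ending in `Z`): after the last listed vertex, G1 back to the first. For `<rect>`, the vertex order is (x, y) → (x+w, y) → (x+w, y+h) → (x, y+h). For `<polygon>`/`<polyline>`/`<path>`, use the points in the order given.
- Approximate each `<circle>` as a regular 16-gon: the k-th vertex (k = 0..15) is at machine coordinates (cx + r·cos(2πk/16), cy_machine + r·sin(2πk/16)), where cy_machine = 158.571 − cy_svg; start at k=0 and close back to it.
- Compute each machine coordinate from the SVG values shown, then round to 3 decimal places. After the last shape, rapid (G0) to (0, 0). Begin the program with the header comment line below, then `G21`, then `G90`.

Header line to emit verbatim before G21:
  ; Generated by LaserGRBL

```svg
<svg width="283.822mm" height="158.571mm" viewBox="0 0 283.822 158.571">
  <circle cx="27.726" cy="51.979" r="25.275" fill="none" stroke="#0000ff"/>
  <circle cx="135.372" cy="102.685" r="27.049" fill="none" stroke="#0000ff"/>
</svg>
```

Since the viewBox matches the mm dimensions, user units are millimetres directly. The only transform is the Y-flip y_m = 158.571 − y_svg.

Shape 1 is a circle drawn with `<circle>`. Its stroke #0000ff means engrave at S339, F4123. After flipping Y the toolpath is (53.001,106.592) → (51.077,116.264) → (45.598,124.464) → (37.398,129.943) → (27.726,131.867) → (18.054,129.943) → (9.854,124.464) → (4.375,116.264) → (2.451,106.592) → (4.375,96.920) → (9.854,88.720) → (18.054,83.241) → (27.726,81.317) → (37.398,83.241) → (45.598,88.720) → (51.077,96.920) → (53.001,106.592), returning to the start.

Shape 2 is a circle drawn with `<circle>`. Its stroke #0000ff means engrave at S339, F4123. After flipping Y the toolpath is (162.421,55.886) → (160.362,66.237) → (154.499,75.013) → (145.723,80.876) → (135.372,82.935) → (125.021,80.876) → (116.245,75.013) → (110.382,66.237) → (108.323,55.886) → (110.382,45.535) → (116.245,36.759) → (125.021,30.896) → (135.372,28.837) → (145.723,30.896) → (154.499,36.759) → (160.362,45.535) → (162.421,55.886), returning to the start.

; Generated by LaserGRBL
G21
G90
G0 X53.001 Y106.592
M4 S339
G1 X51.077 Y116.264 F4123
G1 X45.598 Y124.464 F4123
G1 X37.398 Y129.943 F4123
G1 X27.726 Y131.867 F4123
G1 X18.054 Y129.943 F4123
G1 X9.854 Y124.464 F4123
G1 X4.375 Y116.264 F4123
G1 X2.451 Y106.592 F4123
G1 X4.375 Y96.920 F4123
G1 X9.854 Y88.720 F4123
G1 X18.054 Y83.241 F4123
G1 X27.726 Y81.317 F4123
G1 X37.398 Y83.241 F4123
G1 X45.598 Y88.720 F4123
G1 X51.077 Y96.920 F4123
G1 X53.001 Y106.592 F4123
M5
G0 X162.421 Y55.886
M4 S339
G1 X160.362 Y66.237 F4123
G1 X154.499 Y75.013 F4123
G1 X145.723 Y80.876 F4123
G1 X135.372 Y82.935 F4123
G1 X125.021 Y80.876 F4123
G1 X116.245 Y75.013 F4123
G1 X110.382 Y66.237 F4123
G1 X108.323 Y55.886 F4123
G1 X110.382 Y45.535 F4123
G1 X116.245 Y36.759 F4123
G1 X125.021 Y30.896 F4123
G1 X135.372 Y28.837 F4123
G1 X145.723 Y30.896 F4123
G1 X154.499 Y36.759 F4123
G1 X160.362 Y45.535 F4123
G1 X162.421 Y55.886 F4123
M5
G0 X0.000 Y0.000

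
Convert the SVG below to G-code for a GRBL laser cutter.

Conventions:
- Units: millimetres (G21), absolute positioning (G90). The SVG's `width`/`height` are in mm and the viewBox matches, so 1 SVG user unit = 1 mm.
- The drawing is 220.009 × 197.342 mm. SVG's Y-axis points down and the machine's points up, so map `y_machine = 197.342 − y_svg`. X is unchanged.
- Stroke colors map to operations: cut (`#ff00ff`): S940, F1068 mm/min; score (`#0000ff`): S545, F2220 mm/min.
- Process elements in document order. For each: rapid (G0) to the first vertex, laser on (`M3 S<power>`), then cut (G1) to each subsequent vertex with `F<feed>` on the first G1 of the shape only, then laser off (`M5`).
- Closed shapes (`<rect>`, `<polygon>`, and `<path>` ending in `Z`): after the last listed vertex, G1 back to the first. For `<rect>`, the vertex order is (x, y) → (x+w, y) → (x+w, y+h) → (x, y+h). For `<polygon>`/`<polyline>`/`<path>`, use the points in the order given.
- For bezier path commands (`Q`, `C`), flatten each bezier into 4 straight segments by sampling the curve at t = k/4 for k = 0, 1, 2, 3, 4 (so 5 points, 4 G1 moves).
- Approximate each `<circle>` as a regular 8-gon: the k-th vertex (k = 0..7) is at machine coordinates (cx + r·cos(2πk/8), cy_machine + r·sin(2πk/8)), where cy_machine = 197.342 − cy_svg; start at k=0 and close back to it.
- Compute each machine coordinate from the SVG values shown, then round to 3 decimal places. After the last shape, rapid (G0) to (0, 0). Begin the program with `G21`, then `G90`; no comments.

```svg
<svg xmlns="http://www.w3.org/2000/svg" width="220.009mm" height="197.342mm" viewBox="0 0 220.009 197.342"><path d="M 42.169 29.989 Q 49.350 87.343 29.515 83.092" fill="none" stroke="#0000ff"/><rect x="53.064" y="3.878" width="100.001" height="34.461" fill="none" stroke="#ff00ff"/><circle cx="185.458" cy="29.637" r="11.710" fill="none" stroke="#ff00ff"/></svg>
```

G21
G90
G0 X42.169 Y167.353
M3 S545
G1 X44.071 Y142.526 F2220
G1 X42.596 Y125.400
G1 X37.744 Y115.975
G1 X29.515 Y114.250
M5
G0 X53.064 Y193.464
M3 S940
G1 X153.065 Y193.464 F1068
G1 X153.065 Y159.003
G1 X53.064 Y159.003
G1 X53.064 Y193.464
M5
G0 X197.168 Y167.705
M3 S940
G1 X193.738 Y175.985 F1068
G1 X185.458 Y179.415
G1 X177.178 Y175.985
G1 X173.748 Y167.705
G1 X177.178 Y159.425
G1 X185.458 Y155.995
G1 X193.738 Y159.425
G1 X197.168 Y167.705
M5
G0 X0.000 Y0.000

viewBox `0 0 220.009 197.342` with mm width/height → 1 unit = 1 mm. Flip: y_m = 197.342 − y_svg.

**Shape 1** — `<path>` quadratic bezier, stroke `#0000ff` → score (S545, F2220). Control points (SVG): P0=(42.169,29.989), P1=(49.350,87.343), P2=(29.515,83.092); sampled at t=k/4. Machine vertices: (42.169,167.353) → (44.071,142.526) → (42.596,125.400) → (37.744,115.975) → (29.515,114.250). Open path.

**Shape 2** — `<rect>` rectangle, stroke `#ff00ff` → cut (S940, F1068). Machine vertices: (53.064,193.464) → (153.065,193.464) → (153.065,159.003) → (53.064,159.003) → (53.064,193.464). Closed: final G1 returns to the first vertex.

**Shape 3** — `<circle>` circle, stroke `#ff00ff` → cut (S940, F1068). Machine vertices: (197.168,167.705) → (193.738,175.985) → (185.458,179.415) → (177.178,175.985) → (173.748,167.705) → (177.178,159.425) → (185.458,155.995) → (193.738,159.425) → (197.168,167.705). Closed: final G1 returns to the first vertex.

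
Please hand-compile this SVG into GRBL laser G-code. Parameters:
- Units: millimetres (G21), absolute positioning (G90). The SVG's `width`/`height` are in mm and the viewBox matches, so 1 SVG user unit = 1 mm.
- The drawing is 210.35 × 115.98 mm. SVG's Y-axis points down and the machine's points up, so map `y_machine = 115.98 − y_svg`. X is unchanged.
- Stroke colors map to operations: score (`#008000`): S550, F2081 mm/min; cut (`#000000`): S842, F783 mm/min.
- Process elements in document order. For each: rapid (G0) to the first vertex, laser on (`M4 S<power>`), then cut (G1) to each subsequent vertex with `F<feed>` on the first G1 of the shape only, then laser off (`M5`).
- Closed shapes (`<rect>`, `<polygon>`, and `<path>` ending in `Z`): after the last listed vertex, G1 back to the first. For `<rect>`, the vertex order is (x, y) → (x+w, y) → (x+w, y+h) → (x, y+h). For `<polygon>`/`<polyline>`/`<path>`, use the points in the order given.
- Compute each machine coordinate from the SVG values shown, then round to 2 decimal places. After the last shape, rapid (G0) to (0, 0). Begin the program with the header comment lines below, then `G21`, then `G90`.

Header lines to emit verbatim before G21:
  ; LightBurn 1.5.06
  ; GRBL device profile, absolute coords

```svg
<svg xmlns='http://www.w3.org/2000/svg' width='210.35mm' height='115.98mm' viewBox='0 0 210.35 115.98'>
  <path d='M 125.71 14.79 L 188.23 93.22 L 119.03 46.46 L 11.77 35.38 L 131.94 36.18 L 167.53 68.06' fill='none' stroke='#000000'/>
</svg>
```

; LightBurn 1.5.06
; GRBL device profile, absolute coords
G21
G90
G0 X125.71 Y101.19
M4 S842
G1 X188.23 Y22.76 F783
G1 X119.03 Y69.52
G1 X11.77 Y80.60
G1 X131.94 Y79.80
G1 X167.53 Y47.92
M5
G0 X0.00 Y0.00

1 u = 1 mm; y_m = 115.98 − y.

[1] `<path>` open polyline, #000000→cut S842 F783: (125.71,101.19) → (188.23,22.76) → (119.03,69.52) → (11.77,80.60) → (131.94,79.80) → (167.53,47.92)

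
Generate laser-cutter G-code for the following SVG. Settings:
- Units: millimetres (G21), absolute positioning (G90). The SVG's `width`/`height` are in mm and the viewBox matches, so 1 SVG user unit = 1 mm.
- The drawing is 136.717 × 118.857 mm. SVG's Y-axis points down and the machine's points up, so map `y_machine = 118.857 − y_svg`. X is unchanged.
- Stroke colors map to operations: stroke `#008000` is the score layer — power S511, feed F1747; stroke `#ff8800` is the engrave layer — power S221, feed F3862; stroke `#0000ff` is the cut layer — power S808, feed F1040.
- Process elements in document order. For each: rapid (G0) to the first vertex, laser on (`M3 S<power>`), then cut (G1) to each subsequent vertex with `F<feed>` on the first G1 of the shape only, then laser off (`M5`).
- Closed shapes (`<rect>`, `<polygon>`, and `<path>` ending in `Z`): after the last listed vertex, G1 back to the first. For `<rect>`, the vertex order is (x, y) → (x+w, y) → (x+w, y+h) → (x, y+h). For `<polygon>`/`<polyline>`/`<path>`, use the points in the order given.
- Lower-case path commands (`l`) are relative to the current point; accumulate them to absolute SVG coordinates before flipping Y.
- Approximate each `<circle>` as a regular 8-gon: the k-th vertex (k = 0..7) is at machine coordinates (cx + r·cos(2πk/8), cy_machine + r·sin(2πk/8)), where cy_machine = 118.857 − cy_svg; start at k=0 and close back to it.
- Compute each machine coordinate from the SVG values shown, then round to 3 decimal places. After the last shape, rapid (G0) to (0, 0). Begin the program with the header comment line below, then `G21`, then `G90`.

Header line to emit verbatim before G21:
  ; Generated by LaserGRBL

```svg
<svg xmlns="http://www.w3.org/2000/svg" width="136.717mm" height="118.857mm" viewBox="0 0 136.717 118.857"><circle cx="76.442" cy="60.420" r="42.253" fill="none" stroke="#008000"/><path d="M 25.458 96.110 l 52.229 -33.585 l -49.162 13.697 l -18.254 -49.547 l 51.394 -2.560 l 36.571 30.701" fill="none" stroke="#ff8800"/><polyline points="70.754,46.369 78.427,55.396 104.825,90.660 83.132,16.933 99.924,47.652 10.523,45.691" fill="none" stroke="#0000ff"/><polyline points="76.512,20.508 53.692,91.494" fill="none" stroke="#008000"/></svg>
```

Since the viewBox matches the mm dimensions, user units are millimetres directly. The only transform is the Y-flip y_m = 118.857 − y_svg.

Shape 1 is a circle drawn with `<circle>`. Its stroke #008000 means score at S511, F1747. After flipping Y the toolpath is (118.695,58.437) → (106.319,88.314) → (76.442,100.690) → (46.565,88.314) → (34.189,58.437) → (46.565,28.560) → (76.442,16.184) → (106.319,28.560) → (118.695,58.437), returning to the start.

Shape 2 is a open polyline drawn with `<path>`. Its stroke #ff8800 means engrave at S221, F3862. After flipping Y the toolpath is (25.458,22.747) → (77.687,56.332) → (28.525,42.635) → (10.271,92.182) → (61.665,94.742) → (98.236,64.041).

Shape 3 is a open polyline drawn with `<polyline>`. Its stroke #0000ff means cut at S808, F1040. After flipping Y the toolpath is (70.754,72.488) → (78.427,63.461) → (104.825,28.197) → (83.132,101.924) → (99.924,71.205) → (10.523,73.166).

Shape 4 is a line segment drawn with `<polyline>`. Its stroke #008000 means score at S511, F1747. After flipping Y the toolpath is (76.512,98.349) → (53.692,27.363).

; Generated by LaserGRBL
G21
G90
G0 X118.695 Y58.437
M3 S511
G1 X106.319 Y88.314 F1747
G1 X76.442 Y100.690
G1 X46.565 Y88.314
G1 X34.189 Y58.437
G1 X46.565 Y28.560
G1 X76.442 Y16.184
G1 X106.319 Y28.560
G1 X118.695 Y58.437
M5
G0 X25.458 Y22.747
M3 S221
G1 X77.687 Y56.332 F3862
G1 X28.525 Y42.635
G1 X10.271 Y92.182
G1 X61.665 Y94.742
G1 X98.236 Y64.041
M5
G0 X70.754 Y72.488
M3 S808
G1 X78.427 Y63.461 F1040
G1 X104.825 Y28.197
G1 X83.132 Y101.924
G1 X99.924 Y71.205
G1 X10.523 Y73.166
M5
G0 X76.512 Y98.349
M3 S511
G1 X53.692 Y27.363 F1747
M5
G0 X0.000 Y0.000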